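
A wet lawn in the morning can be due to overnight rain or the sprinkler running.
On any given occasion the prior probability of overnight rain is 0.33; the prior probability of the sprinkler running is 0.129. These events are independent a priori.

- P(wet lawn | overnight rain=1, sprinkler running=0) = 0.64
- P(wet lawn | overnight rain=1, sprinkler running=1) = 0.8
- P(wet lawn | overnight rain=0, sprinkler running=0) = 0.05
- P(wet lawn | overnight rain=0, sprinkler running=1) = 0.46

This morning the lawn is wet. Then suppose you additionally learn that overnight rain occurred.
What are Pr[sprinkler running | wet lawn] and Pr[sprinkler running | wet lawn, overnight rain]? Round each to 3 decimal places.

Pr[sprinkler running | wet lawn] ≈ 0.257; Pr[sprinkler running | wet lawn, overnight rain] ≈ 0.156

By total probability over the 4 (overnight rain, sprinkler running) configurations:
  P(wet lawn) = 0.05·0.67·0.871 + 0.46·0.67·0.129 + 0.64·0.33·0.871 + 0.8·0.33·0.129
        = 0.029179 + 0.039758 + 0.183955 + 0.034056 = 0.286948
Keeping only the sprinkler running-present terms gives 0.073814, so
  P(sprinkler running | wet lawn) = 0.073814 / 0.286948 ≈ 0.257

Now condition on the additional information:
P(wet lawn | overnight rain) = 0.64·0.871 + 0.8·0.129 = 0.557440 + 0.103200 = 0.660640
The sprinkler running-present share is 0.8·0.129 = 0.103200.
P(sprinkler running | wet lawn, overnight rain) = 0.103200 / 0.660640 ≈ 0.156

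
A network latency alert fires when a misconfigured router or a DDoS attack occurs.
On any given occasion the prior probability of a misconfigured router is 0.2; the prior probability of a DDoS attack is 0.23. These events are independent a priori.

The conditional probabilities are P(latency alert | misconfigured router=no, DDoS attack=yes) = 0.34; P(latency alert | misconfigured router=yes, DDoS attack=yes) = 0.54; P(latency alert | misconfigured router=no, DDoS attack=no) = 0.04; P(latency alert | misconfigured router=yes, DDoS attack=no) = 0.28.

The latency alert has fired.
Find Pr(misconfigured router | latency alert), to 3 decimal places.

Pr(misconfigured router | latency alert) ≈ 0.438

By total probability over the 4 (misconfigured router, DDoS attack) configurations:
  P(latency alert) = 0.04*0.8*0.77 + 0.34*0.8*0.23 + 0.28*0.2*0.77 + 0.54*0.2*0.23
        = 0.024640 + 0.062560 + 0.043120 + 0.024840 = 0.155160
Keeping only the misconfigured router-present terms gives 0.067960, so
  P(misconfigured router | latency alert) = 0.067960 / 0.155160 ≈ 0.438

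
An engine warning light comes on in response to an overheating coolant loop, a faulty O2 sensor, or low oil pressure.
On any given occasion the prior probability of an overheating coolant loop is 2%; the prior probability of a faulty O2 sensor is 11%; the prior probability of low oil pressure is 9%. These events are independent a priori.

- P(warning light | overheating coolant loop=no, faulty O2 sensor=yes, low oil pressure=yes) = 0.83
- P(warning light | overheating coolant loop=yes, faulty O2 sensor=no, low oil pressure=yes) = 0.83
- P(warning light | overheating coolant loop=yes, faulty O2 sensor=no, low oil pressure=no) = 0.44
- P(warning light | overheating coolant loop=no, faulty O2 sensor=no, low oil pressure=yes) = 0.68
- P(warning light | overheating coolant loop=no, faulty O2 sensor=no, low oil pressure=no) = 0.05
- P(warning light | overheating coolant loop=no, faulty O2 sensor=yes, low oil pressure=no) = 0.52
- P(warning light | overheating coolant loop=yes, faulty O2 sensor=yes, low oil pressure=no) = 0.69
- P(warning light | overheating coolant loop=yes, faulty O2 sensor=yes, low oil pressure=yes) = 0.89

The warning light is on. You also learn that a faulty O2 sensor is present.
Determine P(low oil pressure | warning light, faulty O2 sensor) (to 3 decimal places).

P(warning light | faulty O2 sensor) = 0.52×0.98×0.91 + 0.83×0.98×0.09 + 0.69×0.02×0.91 + 0.89×0.02×0.09 = 0.463736 + 0.073206 + 0.012558 + 0.001602 = 0.551102
Of this, 0.074808 comes from 0.073206 + 0.001602 (the low oil pressure=true cases).
So P(low oil pressure | warning light, faulty O2 sensor) = 0.074808/0.551102 ≈ 0.136.

P(low oil pressure | warning light, faulty O2 sensor) ≈ 0.136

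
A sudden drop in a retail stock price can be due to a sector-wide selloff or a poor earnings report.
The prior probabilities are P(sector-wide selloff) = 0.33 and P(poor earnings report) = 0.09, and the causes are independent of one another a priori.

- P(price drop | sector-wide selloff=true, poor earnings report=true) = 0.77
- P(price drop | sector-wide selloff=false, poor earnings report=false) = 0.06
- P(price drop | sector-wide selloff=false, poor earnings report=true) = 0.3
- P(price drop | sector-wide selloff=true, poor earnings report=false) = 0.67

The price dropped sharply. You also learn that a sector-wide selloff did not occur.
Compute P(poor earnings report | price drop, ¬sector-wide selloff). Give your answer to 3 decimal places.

P(poor earnings report | price drop, ¬sector-wide selloff) ≈ 0.331

By total probability over both values of poor earnings report:
  P(price drop | ¬sector-wide selloff) = 0.06·0.91 + 0.3·0.09
        = 0.054600 + 0.027000 = 0.081600
The terms with poor earnings report present sum to 0.027000, so
  P(poor earnings report | price drop, ¬sector-wide selloff) = 0.027000 / 0.081600 ≈ 0.331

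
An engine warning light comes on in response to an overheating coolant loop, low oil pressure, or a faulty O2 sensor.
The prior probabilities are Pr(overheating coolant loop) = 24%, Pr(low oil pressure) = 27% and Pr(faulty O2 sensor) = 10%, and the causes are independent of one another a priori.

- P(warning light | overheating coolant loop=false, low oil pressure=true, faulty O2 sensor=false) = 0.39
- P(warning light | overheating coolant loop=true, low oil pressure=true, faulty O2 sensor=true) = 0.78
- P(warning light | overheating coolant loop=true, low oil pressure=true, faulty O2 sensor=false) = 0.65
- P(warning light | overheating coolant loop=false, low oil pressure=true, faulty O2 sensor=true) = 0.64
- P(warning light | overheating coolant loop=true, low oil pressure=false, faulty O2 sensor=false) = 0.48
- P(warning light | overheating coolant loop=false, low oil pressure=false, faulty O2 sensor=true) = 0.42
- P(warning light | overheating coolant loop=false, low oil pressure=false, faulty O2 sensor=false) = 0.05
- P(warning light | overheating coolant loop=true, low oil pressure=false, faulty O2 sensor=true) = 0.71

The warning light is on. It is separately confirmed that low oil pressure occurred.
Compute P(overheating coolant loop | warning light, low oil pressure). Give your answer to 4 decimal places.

P(overheating coolant loop | warning light, low oil pressure) ≈ 0.3353

Weight on overheating coolant loop=true, given the evidence: 0.140400 + 0.018720 = 0.159120
Denominator P(warning light | low oil pressure): 0.39*0.76*0.9 + 0.64*0.76*0.1 + 0.65*0.24*0.9 + 0.78*0.24*0.1 = 0.474520
P(overheating coolant loop | warning light, low oil pressure) = 0.159120/0.474520 ≈ 0.3353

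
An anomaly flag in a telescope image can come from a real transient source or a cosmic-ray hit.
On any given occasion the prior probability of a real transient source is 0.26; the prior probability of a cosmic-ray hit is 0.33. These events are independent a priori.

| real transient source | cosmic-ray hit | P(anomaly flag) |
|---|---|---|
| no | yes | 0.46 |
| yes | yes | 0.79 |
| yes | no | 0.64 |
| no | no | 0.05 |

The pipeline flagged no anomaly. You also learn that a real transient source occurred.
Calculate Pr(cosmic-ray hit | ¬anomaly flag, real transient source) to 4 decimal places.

Pr(cosmic-ray hit | ¬anomaly flag, real transient source) ≈ 0.2232

P(¬anomaly flag | real transient source) = 0.36*0.67 + 0.21*0.33 = 0.241200 + 0.069300 = 0.310500
Restricting to configurations with cosmic-ray hit present: 0.21*0.33 = 0.069300.
So P(cosmic-ray hit | ¬anomaly flag, real transient source) = 0.069300/0.310500 ≈ 0.2232.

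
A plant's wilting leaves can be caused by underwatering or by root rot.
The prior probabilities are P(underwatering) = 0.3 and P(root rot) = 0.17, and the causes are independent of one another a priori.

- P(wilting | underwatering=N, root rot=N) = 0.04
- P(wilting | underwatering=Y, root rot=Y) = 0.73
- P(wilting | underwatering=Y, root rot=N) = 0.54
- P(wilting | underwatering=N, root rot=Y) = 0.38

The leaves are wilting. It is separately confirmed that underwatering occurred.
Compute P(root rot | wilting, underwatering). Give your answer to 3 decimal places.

P(root rot | wilting, underwatering) ≈ 0.217

P(wilting | underwatering) = 0.54×0.83 + 0.73×0.17 = 0.448200 + 0.124100 = 0.572300
Of this, 0.124100 comes from 0.73×0.17 (the root rot=true cases).
P(root rot | wilting, underwatering) = 0.124100 / 0.572300 ≈ 0.217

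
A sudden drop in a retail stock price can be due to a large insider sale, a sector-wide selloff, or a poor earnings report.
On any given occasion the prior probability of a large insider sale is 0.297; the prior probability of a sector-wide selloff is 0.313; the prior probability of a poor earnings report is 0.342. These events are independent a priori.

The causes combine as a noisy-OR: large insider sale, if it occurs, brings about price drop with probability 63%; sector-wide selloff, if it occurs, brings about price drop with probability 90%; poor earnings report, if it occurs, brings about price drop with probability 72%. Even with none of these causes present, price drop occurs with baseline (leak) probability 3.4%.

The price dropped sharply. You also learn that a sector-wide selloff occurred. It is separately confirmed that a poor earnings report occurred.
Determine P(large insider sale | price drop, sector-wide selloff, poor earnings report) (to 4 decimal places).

P(large insider sale | price drop, sector-wide selloff, poor earnings report) ≈ 0.3006

Under noisy-OR, P(price drop | causes) = 1 − (1−0.034)·∏(1−qᵢ) over the active causes.
For the numerator, keep only large insider sale=true terms: 0.989992*0.297 = 0.294028
Normalizer over all consistent configurations: 0.972952*0.703 + 0.989992*0.297 = 0.978013
P(large insider sale | price drop, sector-wide selloff, poor earnings report) = 0.294028/0.978013 ≈ 0.3006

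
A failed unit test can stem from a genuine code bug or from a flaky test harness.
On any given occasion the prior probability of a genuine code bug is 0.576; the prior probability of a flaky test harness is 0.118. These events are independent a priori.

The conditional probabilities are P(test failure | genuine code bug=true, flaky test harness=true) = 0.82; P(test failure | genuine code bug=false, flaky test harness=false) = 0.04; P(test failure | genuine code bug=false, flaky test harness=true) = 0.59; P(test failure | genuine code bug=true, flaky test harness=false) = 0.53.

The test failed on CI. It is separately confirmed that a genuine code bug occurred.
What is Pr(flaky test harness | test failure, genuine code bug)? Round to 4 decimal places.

Numerator (weight on configurations with flaky test harness): 0.82·0.118 = 0.096760
Normalizer over all consistent configurations: 0.53·0.882 + 0.82·0.118 = 0.564220
P(flaky test harness | test failure, genuine code bug) = 0.096760/0.564220 ≈ 0.1715

Pr(flaky test harness | test failure, genuine code bug) ≈ 0.1715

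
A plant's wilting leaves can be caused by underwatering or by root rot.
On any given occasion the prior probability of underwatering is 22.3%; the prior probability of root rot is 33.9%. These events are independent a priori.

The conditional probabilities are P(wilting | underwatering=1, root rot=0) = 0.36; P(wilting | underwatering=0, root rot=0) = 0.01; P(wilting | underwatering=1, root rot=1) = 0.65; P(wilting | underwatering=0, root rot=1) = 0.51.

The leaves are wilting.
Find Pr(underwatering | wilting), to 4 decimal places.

Pr(underwatering | wilting) ≈ 0.4229

By total probability over the 4 (underwatering, root rot) configurations:
  P(wilting) = 0.01*0.777*0.661 + 0.51*0.777*0.339 + 0.36*0.223*0.661 + 0.65*0.223*0.339
        = 0.005136 + 0.134336 + 0.053065 + 0.049138 = 0.241675
The terms with underwatering present sum to 0.102203, so
  P(underwatering | wilting) = 0.102203 / 0.241675 ≈ 0.4229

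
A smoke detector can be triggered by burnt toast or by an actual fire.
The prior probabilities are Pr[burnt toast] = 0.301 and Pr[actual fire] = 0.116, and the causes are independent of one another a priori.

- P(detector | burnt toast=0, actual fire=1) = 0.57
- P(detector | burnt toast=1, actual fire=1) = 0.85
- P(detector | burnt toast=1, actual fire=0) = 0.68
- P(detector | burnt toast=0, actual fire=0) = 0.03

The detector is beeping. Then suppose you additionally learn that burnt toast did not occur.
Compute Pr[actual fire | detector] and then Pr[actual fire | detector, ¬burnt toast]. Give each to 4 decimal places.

Pr[actual fire | detector] ≈ 0.2756; Pr[actual fire | detector, ¬burnt toast] ≈ 0.7137

Sum P(detector|·) weighted by the priors over the 4 (burnt toast, actual fire) configurations:
  P(detector) = 0.03*0.699*0.884 + 0.57*0.699*0.116 + 0.68*0.301*0.884 + 0.85*0.301*0.116
        = 0.018537 + 0.046218 + 0.180937 + 0.029679 = 0.275371
Configurations with actual fire contribute 0.075897, so
  P(actual fire | detector) = 0.075897 / 0.275371 ≈ 0.2756

With the extra evidence:
Sum P(detector|·) weighted by the priors over both values of actual fire:
  P(detector | ¬burnt toast) = 0.03*0.884 + 0.57*0.116
        = 0.026520 + 0.066120 = 0.092640
Keeping only the actual fire-present terms gives 0.066120, so
  P(actual fire | detector, ¬burnt toast) = 0.066120 / 0.092640 ≈ 0.7137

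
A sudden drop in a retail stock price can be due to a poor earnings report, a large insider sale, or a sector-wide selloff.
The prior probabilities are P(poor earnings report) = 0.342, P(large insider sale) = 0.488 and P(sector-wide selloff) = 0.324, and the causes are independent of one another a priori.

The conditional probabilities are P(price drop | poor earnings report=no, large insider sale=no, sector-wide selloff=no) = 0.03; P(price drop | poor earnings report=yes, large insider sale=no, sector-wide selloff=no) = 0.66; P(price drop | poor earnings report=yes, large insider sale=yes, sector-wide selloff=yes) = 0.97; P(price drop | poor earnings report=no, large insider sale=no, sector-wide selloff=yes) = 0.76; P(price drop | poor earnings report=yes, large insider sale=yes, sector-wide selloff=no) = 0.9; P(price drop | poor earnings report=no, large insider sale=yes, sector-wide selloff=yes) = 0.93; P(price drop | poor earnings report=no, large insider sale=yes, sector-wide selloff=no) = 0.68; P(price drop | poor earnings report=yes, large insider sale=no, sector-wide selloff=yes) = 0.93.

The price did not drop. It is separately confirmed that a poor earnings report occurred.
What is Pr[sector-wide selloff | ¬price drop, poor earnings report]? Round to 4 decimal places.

Pr[sector-wide selloff | ¬price drop, poor earnings report] ≈ 0.0979

By total probability over the 4 (large insider sale, sector-wide selloff) configurations:
  P(¬price drop | poor earnings report) = 0.34*0.512*0.676 + 0.07*0.512*0.324 + 0.1*0.488*0.676 + 0.03*0.488*0.324
        = 0.117678 + 0.011612 + 0.032989 + 0.004743 = 0.167022
Configurations with sector-wide selloff contribute 0.016355, so
  P(sector-wide selloff | ¬price drop, poor earnings report) = 0.016355 / 0.167022 ≈ 0.0979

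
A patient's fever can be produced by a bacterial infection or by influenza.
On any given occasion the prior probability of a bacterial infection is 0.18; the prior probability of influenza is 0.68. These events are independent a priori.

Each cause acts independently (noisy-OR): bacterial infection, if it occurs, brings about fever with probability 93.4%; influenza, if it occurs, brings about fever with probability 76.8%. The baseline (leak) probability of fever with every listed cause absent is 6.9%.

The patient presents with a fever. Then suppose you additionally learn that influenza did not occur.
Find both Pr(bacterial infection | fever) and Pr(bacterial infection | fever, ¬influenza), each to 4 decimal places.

Pr(bacterial infection | fever) ≈ 0.2773; Pr(bacterial infection | fever, ¬influenza) ≈ 0.7491

Under noisy-OR, P(fever | causes) = 1 − (1−0.069)·∏(1−qᵢ) over the active causes.
By total probability over the 4 (bacterial infection, influenza) configurations:
  P(fever) = 0.069·0.82·0.32 + 0.784008·0.82·0.68 + 0.938554·0.18·0.32 + 0.985745·0.18·0.68
        = 0.018106 + 0.437163 + 0.054061 + 0.120655 = 0.629985
The terms with bacterial infection present sum to 0.174716, so
  P(bacterial infection | fever) = 0.174716 / 0.629985 ≈ 0.2773

Now condition on the additional information:
Sum P(fever|·) weighted by the priors over both values of bacterial infection:
  P(fever | ¬influenza) = 0.069·0.82 + 0.938554·0.18
        = 0.056580 + 0.168940 = 0.225520
Keeping only the bacterial infection-present terms gives 0.168940, so
  P(bacterial infection | fever, ¬influenza) = 0.168940 / 0.225520 ≈ 0.7491
With influenza excluded, bacterial infection must carry more of the explanatory weight for the fever.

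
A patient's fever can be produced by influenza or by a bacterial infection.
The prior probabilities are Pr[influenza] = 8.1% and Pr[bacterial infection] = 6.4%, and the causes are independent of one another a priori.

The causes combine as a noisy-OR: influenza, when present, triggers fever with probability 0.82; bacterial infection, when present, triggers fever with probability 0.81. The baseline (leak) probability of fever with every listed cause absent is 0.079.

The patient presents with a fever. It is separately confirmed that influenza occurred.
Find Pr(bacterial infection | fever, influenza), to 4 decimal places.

Under noisy-OR, P(fever | causes) = 1 − (1−0.079)·∏(1−qᵢ) over the active causes.
P(fever | influenza) = 0.83422*0.936 + 0.968502*0.064 = 0.780830 + 0.061984 = 0.842814
Restricting to configurations with bacterial infection present: 0.968502*0.064 = 0.061984.
Hence the posterior is 0.061984/0.842814 ≈ 0.0735.

Pr(bacterial infection | fever, influenza) ≈ 0.0735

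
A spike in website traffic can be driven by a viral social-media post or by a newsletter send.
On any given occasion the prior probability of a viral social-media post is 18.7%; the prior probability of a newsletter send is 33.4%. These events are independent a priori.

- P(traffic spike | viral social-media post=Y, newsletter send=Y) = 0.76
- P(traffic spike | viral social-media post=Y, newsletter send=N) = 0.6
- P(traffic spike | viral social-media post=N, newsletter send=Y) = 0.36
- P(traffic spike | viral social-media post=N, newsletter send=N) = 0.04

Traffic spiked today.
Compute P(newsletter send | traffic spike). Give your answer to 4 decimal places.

For the numerator, keep only newsletter send=true terms: 0.097755 + 0.047468 = 0.145223
Denominator P(traffic spike): 0.04*0.813*0.666 + 0.36*0.813*0.334 + 0.6*0.187*0.666 + 0.76*0.187*0.334 = 0.241606
Posterior = 0.145223 / 0.241606 ≈ 0.6011

P(newsletter send | traffic spike) ≈ 0.6011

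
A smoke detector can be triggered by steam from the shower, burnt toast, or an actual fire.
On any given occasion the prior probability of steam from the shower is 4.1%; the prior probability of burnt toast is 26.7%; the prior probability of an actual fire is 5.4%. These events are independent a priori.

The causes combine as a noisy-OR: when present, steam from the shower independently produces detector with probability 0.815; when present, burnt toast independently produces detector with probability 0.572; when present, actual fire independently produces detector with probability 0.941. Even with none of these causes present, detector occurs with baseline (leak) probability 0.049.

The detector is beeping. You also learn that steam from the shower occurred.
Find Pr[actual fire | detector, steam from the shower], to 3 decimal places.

Pr[actual fire | detector, steam from the shower] ≈ 0.062

Under noisy-OR, P(detector | causes) = 1 − (1−0.049)·∏(1−qᵢ) over the active causes.
P(detector | steam from the shower) = 0.824065×0.733×0.946 + 0.98962×0.733×0.054 + 0.9247×0.267×0.946 + 0.995557×0.267×0.054 = 0.571422 + 0.039171 + 0.233563 + 0.014354 = 0.858510
Of this, 0.053525 comes from 0.039171 + 0.014354 (the actual fire=true cases).
So P(actual fire | detector, steam from the shower) = 0.053525/0.858510 ≈ 0.062.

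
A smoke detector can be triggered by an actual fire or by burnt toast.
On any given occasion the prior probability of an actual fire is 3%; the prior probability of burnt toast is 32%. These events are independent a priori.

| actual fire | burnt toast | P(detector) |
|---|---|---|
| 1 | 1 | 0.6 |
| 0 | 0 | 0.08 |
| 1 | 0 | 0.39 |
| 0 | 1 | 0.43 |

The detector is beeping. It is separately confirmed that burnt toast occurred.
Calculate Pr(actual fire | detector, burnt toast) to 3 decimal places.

Weight on actual fire=true, given the evidence: 0.6·0.03 = 0.018000
Denominator P(detector | burnt toast): 0.43·0.97 + 0.6·0.03 = 0.435100
P(actual fire | detector, burnt toast) = 0.018000/0.435100 ≈ 0.041

Pr(actual fire | detector, burnt toast) ≈ 0.041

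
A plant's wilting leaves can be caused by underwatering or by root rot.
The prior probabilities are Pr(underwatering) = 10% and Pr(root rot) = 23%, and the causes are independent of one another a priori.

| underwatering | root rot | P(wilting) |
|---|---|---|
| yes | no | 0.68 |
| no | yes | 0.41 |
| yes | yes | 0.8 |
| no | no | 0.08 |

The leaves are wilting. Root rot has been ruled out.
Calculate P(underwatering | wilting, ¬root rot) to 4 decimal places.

P(underwatering | wilting, ¬root rot) ≈ 0.4857

P(wilting | ¬root rot) = 0.08·0.9 + 0.68·0.1 = 0.072000 + 0.068000 = 0.140000
The underwatering-present share is 0.68·0.1 = 0.068000.
P(underwatering | wilting, ¬root rot) = 0.068000 / 0.140000 ≈ 0.4857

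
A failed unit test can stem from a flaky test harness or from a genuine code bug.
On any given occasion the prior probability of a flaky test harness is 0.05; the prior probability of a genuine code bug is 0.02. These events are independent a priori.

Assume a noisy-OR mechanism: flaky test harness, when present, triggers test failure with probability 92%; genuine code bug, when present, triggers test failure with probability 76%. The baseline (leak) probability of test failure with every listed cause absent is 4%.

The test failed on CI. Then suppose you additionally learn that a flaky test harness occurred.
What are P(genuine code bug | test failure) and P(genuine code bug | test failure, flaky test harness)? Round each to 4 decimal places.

Under noisy-OR, P(test failure | causes) = 1 − (1−0.04)·∏(1−qᵢ) over the active causes.
Sum P(test failure|·) weighted by the priors over the 4 (flaky test harness, genuine code bug) configurations:
  P(test failure) = 0.04*0.95*0.98 + 0.7696*0.95*0.02 + 0.9232*0.05*0.98 + 0.981568*0.05*0.02
        = 0.037240 + 0.014622 + 0.045237 + 0.000982 = 0.098081
The terms with genuine code bug present sum to 0.015604, so
  P(genuine code bug | test failure) = 0.015604 / 0.098081 ≈ 0.1591

Now also conditioning on flaky test harness=true:
P(test failure | flaky test harness) = 0.9232·0.98 + 0.981568·0.02 = 0.904736 + 0.019631 = 0.924367
The genuine code bug-present share is 0.981568·0.02 = 0.019631.
So P(genuine code bug | test failure, flaky test harness) = 0.019631/0.924367 ≈ 0.0212.
— flaky test harness explains away the evidence for genuine code bug.

P(genuine code bug | test failure) ≈ 0.1591; P(genuine code bug | test failure, flaky test harness) ≈ 0.0212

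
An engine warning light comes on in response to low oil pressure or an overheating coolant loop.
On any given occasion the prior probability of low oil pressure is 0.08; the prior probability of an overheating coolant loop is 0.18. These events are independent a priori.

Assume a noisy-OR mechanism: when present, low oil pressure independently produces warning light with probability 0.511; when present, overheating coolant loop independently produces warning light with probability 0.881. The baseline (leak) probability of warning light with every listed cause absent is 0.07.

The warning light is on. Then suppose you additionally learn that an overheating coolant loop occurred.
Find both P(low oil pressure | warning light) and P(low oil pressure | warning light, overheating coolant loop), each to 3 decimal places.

Under noisy-OR, P(warning light | causes) = 1 − (1−0.07)·∏(1−qᵢ) over the active causes.
Numerator (weight on configurations with low oil pressure): 0.035767 + 0.013621 = 0.049388
Normalizer over all consistent configurations: 0.07×0.92×0.82 + 0.88933×0.92×0.18 + 0.54523×0.08×0.82 + 0.945882×0.08×0.18 = 0.249469
Posterior = 0.049388 / 0.249469 ≈ 0.198

Now condition on the additional information:
For the numerator, keep only low oil pressure=true terms: 0.945882*0.08 = 0.075671
Denominator P(warning light | overheating coolant loop): 0.88933*0.92 + 0.945882*0.08 = 0.893855
Posterior = 0.075671 / 0.893855 ≈ 0.085

P(low oil pressure | warning light) ≈ 0.198; P(low oil pressure | warning light, overheating coolant loop) ≈ 0.085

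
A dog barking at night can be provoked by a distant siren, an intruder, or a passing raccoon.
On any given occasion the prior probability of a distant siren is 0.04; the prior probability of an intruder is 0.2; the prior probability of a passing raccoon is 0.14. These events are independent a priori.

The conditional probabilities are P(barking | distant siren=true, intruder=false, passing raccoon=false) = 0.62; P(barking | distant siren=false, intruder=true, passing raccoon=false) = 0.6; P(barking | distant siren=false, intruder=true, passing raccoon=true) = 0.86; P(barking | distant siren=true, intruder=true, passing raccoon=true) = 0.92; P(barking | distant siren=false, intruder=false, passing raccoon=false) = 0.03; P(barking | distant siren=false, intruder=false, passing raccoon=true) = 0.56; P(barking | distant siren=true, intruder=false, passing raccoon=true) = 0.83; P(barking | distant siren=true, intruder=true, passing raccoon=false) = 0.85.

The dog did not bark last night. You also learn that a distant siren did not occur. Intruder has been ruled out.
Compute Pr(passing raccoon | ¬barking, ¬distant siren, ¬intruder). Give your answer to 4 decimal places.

Enumerate both values of passing raccoon and weight by the priors:
  P(¬barking | ¬distant siren, ¬intruder) = 0.97*0.86 + 0.44*0.14
        = 0.834200 + 0.061600 = 0.895800
Keeping only the passing raccoon-present terms gives 0.061600, so
  P(passing raccoon | ¬barking, ¬distant siren, ¬intruder) = 0.061600 / 0.895800 ≈ 0.0688

Pr(passing raccoon | ¬barking, ¬distant siren, ¬intruder) ≈ 0.0688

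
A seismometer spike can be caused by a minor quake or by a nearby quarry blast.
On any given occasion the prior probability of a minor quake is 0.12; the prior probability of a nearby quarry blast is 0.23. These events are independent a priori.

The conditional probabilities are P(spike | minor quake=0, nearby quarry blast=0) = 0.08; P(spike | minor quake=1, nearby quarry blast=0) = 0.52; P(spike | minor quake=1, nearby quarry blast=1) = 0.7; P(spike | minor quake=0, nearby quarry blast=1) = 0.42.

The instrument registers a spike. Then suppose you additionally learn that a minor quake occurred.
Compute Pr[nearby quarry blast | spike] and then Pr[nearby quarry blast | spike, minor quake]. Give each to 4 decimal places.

By total probability over the 4 (minor quake, nearby quarry blast) configurations:
  P(spike) = 0.08·0.88·0.77 + 0.42·0.88·0.23 + 0.52·0.12·0.77 + 0.7·0.12·0.23
        = 0.054208 + 0.085008 + 0.048048 + 0.019320 = 0.206584
Keeping only the nearby quarry blast-present terms gives 0.104328, so
  P(nearby quarry blast | spike) = 0.104328 / 0.206584 ≈ 0.5050

With the extra evidence:
Weight on nearby quarry blast=true, given the evidence: 0.7*0.23 = 0.161000
The normalizing constant is 0.52*0.77 + 0.7*0.23 = 0.561400
P(nearby quarry blast | spike, minor quake) = 0.161000/0.561400 ≈ 0.2868

Pr[nearby quarry blast | spike] ≈ 0.5050; Pr[nearby quarry blast | spike, minor quake] ≈ 0.2868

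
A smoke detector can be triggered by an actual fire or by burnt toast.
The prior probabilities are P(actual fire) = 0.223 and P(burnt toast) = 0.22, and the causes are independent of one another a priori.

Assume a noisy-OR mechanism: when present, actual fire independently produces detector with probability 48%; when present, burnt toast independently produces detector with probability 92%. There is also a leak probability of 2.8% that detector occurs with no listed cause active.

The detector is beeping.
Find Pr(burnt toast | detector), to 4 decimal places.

Under noisy-OR, P(detector | causes) = 1 − (1−0.028)·∏(1−qᵢ) over the active causes.
P(detector) = 0.028*0.777*0.78 + 0.92224*0.777*0.22 + 0.49456*0.223*0.78 + 0.959565*0.223*0.22 = 0.016970 + 0.157648 + 0.086024 + 0.047076 = 0.307718
Restricting to configurations with burnt toast present: 0.157648 + 0.047076 = 0.204724.
P(burnt toast | detector) = 0.204724 / 0.307718 ≈ 0.6653

Pr(burnt toast | detector) ≈ 0.6653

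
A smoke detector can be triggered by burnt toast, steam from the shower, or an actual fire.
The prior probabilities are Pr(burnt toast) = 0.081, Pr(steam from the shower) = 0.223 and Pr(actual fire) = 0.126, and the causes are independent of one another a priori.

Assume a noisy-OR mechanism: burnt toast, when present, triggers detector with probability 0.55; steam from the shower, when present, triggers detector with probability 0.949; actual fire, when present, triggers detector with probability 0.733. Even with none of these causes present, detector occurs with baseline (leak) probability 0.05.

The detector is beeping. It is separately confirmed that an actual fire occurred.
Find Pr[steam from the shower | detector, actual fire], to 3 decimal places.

Under noisy-OR, P(detector | causes) = 1 − (1−0.05)·∏(1−qᵢ) over the active causes.
P(detector | actual fire) = 0.74635×0.919×0.777 + 0.987064×0.919×0.223 + 0.885857×0.081×0.777 + 0.994179×0.081×0.223 = 0.532941 + 0.202286 + 0.055753 + 0.017958 = 0.808938
Restricting to configurations with steam from the shower present: 0.202286 + 0.017958 = 0.220244.
P(steam from the shower | detector, actual fire) = 0.220244 / 0.808938 ≈ 0.272

Pr[steam from the shower | detector, actual fire] ≈ 0.272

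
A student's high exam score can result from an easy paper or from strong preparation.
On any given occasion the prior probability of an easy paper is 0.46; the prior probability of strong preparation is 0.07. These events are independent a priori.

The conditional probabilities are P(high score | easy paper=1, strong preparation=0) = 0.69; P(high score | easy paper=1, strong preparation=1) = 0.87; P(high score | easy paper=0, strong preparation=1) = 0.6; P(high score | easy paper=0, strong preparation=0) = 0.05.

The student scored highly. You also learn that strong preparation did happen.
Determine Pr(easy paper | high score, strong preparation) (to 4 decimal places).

Pr(easy paper | high score, strong preparation) ≈ 0.5526

Weight on easy paper=true, given the evidence: 0.87*0.46 = 0.400200
Denominator P(high score | strong preparation): 0.6*0.54 + 0.87*0.46 = 0.724200
Posterior = 0.400200 / 0.724200 ≈ 0.5526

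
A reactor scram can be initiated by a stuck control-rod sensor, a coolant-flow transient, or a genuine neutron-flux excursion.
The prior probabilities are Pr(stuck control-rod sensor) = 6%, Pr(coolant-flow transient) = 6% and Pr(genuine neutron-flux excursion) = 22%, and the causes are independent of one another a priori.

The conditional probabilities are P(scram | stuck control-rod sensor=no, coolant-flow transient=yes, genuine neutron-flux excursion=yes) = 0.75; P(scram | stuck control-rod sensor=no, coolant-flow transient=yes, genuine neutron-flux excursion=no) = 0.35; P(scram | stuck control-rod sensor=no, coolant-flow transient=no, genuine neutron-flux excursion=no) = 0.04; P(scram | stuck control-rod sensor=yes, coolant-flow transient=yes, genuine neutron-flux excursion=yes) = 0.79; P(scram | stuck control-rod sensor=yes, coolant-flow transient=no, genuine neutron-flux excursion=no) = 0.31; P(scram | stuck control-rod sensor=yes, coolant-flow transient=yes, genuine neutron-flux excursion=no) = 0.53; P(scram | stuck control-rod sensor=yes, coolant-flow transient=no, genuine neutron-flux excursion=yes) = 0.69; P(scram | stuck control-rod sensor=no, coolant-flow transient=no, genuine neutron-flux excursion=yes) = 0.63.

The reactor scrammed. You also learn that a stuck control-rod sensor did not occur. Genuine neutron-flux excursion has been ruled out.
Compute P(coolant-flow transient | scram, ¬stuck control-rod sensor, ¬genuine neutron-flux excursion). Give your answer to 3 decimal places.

P(coolant-flow transient | scram, ¬stuck control-rod sensor, ¬genuine neutron-flux excursion) ≈ 0.358

Weight on coolant-flow transient=true, given the evidence: 0.35×0.06 = 0.021000
Normalizer over all consistent configurations: 0.04×0.94 + 0.35×0.06 = 0.058600
Posterior = 0.021000 / 0.058600 ≈ 0.358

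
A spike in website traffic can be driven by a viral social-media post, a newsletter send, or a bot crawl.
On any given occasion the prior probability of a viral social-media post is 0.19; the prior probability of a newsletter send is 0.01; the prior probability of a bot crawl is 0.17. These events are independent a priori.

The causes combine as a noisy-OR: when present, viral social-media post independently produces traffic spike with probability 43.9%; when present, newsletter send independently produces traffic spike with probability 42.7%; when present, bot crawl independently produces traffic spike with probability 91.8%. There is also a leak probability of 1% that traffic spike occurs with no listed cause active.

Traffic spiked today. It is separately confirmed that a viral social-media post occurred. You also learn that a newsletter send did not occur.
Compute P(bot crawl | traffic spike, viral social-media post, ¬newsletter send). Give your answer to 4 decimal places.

Under noisy-OR, P(traffic spike | causes) = 1 − (1−0.01)·∏(1−qᵢ) over the active causes.
P(traffic spike | viral social-media post, ¬newsletter send) = 0.44461*0.83 + 0.954458*0.17 = 0.369026 + 0.162258 = 0.531284
Restricting to configurations with bot crawl present: 0.954458*0.17 = 0.162258.
So P(bot crawl | traffic spike, viral social-media post, ¬newsletter send) = 0.162258/0.531284 ≈ 0.3054.

P(bot crawl | traffic spike, viral social-media post, ¬newsletter send) ≈ 0.3054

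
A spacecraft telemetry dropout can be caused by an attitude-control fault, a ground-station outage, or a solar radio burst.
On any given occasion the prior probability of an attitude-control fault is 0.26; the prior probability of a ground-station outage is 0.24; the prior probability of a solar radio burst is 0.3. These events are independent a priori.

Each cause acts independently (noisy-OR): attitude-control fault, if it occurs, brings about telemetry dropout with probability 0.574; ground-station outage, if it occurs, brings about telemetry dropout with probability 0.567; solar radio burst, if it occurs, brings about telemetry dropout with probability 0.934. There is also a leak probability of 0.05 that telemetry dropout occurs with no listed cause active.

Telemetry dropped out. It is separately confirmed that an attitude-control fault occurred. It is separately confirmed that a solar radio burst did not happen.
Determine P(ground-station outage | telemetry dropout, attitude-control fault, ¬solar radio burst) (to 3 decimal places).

Under noisy-OR, P(telemetry dropout | causes) = 1 − (1−0.05)·∏(1−qᵢ) over the active causes.
P(telemetry dropout | attitude-control fault, ¬solar radio burst) = 0.5953×0.76 + 0.824765×0.24 = 0.452428 + 0.197944 = 0.650372
The ground-station outage-present share is 0.824765×0.24 = 0.197944.
Hence the posterior is 0.197944/0.650372 ≈ 0.304.

P(ground-station outage | telemetry dropout, attitude-control fault, ¬solar radio burst) ≈ 0.304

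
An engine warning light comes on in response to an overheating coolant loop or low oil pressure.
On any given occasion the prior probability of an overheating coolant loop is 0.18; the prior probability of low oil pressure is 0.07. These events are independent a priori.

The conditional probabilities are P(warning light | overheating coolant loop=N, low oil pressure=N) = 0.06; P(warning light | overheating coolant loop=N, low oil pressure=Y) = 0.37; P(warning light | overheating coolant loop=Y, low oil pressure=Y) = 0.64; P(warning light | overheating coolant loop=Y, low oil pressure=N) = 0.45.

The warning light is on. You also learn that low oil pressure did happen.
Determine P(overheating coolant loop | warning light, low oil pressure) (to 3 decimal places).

P(warning light | low oil pressure) = 0.37*0.82 + 0.64*0.18 = 0.303400 + 0.115200 = 0.418600
Restricting to configurations with overheating coolant loop present: 0.64*0.18 = 0.115200.
P(overheating coolant loop | warning light, low oil pressure) = 0.115200 / 0.418600 ≈ 0.275

P(overheating coolant loop | warning light, low oil pressure) ≈ 0.275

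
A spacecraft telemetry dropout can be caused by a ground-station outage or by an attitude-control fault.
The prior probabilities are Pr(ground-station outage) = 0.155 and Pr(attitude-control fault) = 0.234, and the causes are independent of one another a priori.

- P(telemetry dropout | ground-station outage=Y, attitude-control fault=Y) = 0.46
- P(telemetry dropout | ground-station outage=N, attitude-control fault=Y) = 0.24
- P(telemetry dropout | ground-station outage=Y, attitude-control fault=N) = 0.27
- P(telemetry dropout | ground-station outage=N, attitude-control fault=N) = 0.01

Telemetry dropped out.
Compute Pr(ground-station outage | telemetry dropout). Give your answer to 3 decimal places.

Pr(ground-station outage | telemetry dropout) ≈ 0.475

Weight on ground-station outage=true, given the evidence: 0.032057 + 0.016684 = 0.048741
Denominator P(telemetry dropout): 0.01·0.845·0.766 + 0.24·0.845·0.234 + 0.27·0.155·0.766 + 0.46·0.155·0.234 = 0.102669
P(ground-station outage | telemetry dropout) = 0.048741/0.102669 ≈ 0.475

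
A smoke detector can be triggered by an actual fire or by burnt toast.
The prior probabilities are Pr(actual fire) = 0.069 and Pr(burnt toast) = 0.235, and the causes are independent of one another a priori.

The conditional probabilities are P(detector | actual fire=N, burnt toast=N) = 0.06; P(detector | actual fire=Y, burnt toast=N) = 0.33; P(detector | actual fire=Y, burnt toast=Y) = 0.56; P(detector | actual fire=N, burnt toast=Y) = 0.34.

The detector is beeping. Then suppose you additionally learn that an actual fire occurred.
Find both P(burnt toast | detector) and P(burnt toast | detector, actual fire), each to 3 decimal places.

P(burnt toast | detector) ≈ 0.581; P(burnt toast | detector, actual fire) ≈ 0.343

P(detector) = 0.06·0.931·0.765 + 0.34·0.931·0.235 + 0.33·0.069·0.765 + 0.56·0.069·0.235 = 0.042733 + 0.074387 + 0.017419 + 0.009080 = 0.143619
The burnt toast-present share is 0.074387 + 0.009080 = 0.083467.
So P(burnt toast | detector) = 0.083467/0.143619 ≈ 0.581.

Now also conditioning on actual fire=true:
Enumerate both values of burnt toast and weight by the priors:
  P(detector | actual fire) = 0.33·0.765 + 0.56·0.235
        = 0.252450 + 0.131600 = 0.384050
The terms with burnt toast present sum to 0.131600, so
  P(burnt toast | detector, actual fire) = 0.131600 / 0.384050 ≈ 0.343
The drop from 0.581 to 0.343 is the explaining-away (discounting) effect.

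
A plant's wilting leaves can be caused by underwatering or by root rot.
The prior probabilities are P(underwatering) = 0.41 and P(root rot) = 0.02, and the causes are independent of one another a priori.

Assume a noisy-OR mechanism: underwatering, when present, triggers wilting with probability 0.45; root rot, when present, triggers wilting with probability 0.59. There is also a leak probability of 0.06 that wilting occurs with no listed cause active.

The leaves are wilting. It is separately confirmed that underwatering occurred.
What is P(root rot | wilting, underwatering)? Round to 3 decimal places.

P(root rot | wilting, underwatering) ≈ 0.032

Under noisy-OR, P(wilting | causes) = 1 − (1−0.06)·∏(1−qᵢ) over the active causes.
Sum P(wilting|·) weighted by the priors over both values of root rot:
  P(wilting | underwatering) = 0.483*0.98 + 0.78803*0.02
        = 0.473340 + 0.015761 = 0.489101
The terms with root rot present sum to 0.015761, so
  P(root rot | wilting, underwatering) = 0.015761 / 0.489101 ≈ 0.032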